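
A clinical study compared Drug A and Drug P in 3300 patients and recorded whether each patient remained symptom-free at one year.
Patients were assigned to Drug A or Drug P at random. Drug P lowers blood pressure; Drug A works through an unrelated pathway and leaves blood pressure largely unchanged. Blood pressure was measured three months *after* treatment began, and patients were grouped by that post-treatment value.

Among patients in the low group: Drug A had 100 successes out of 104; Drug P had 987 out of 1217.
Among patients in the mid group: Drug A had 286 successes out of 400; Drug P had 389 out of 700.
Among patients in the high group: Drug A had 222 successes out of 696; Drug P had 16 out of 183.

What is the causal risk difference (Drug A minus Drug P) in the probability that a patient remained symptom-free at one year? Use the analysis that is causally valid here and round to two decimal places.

-0.16

The stratified and pooled comparisons disagree (Drug A wins within each blood pressure; Drug P wins overall), so the answer turns on the causal role of blood pressure.
Because the drug influences blood pressure, blood pressure is a post-treatment mediator, not a confounder. Stratifying on it would bias the estimate; the causal effect is the crude pooled difference.
The causal difference is the pooled difference: 0.507 − 0.663 = -0.156.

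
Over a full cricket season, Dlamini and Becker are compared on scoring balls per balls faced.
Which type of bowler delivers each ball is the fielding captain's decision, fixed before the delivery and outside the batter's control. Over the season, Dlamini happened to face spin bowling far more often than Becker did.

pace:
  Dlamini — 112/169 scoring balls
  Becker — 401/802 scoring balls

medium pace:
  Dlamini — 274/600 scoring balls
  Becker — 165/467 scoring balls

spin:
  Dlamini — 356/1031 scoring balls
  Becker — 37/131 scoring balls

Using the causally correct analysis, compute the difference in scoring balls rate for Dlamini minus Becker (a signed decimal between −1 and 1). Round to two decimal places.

Bowling type satisfies the back-door criterion: it is not a descendant of the player, and it blocks the spurious path from player to outcome. Adjusting for it (i.e., using the within-bowling type rates) gives the causal effect.
Adjusting over the population distribution of bowling type: 0.303·(0.663−0.500) + 0.333·(0.457−0.353) + 0.363·(0.345−0.282) = +0.107.

+0.11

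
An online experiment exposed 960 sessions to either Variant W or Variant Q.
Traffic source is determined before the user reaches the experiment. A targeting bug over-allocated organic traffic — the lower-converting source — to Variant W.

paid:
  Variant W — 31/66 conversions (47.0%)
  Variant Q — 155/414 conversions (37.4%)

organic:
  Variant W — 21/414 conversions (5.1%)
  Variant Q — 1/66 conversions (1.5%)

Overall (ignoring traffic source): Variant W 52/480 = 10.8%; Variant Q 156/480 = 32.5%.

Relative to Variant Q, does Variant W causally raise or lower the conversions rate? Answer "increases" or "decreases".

Variant W is higher inside every traffic source stratum but Variant Q is higher in aggregate. Whether to stratify depends on how traffic source relates to the variant.
Traffic source differs across variants for reasons unrelated to any effect of the variant itself, and it separately predicts the outcome — a classic confounder. We must compare within traffic source levels.
Within each level — paid: 47.0% vs 37.4%; organic: 5.1% vs 1.5% — Variant W is higher every time.

increases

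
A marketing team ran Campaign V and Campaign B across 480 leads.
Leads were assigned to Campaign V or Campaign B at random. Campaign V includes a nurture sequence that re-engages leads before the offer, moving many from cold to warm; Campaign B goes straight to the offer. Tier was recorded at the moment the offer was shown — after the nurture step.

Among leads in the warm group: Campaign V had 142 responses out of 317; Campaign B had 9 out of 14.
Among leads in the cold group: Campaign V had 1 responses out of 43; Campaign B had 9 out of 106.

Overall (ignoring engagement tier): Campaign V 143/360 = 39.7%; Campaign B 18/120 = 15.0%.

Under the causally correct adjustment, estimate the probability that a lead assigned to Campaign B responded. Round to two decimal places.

Campaign B is higher inside every engagement tier stratum but Campaign V is higher in aggregate. Whether to stratify depends on how engagement tier relates to the campaign.
Engagement tier lies on the pathway campaign → engagement tier → outcome, so adjusting for it blocks the indirect effect. For the total causal effect of campaign, use the unadjusted pooled rates.
So P(outcome | do(Campaign B)) is just the pooled rate for Campaign B: 18/120 = 0.150.

0.15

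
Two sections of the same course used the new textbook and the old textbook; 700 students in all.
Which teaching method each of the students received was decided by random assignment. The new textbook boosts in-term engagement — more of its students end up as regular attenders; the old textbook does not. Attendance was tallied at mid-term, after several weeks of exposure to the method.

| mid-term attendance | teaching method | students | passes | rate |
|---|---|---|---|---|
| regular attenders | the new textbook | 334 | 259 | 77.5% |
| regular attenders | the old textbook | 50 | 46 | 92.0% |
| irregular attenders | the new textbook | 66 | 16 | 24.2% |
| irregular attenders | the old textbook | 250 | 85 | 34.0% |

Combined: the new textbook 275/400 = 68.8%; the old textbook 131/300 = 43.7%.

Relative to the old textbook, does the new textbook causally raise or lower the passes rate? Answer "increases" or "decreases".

Because the teaching method influences mid-term attendance, mid-term attendance is a post-treatment mediator, not a confounder. Stratifying on it would bias the estimate; the causal effect is the crude pooled difference.
Pooled: the new textbook 68.8% vs the old textbook 43.7%; the new textbook is higher overall.

increases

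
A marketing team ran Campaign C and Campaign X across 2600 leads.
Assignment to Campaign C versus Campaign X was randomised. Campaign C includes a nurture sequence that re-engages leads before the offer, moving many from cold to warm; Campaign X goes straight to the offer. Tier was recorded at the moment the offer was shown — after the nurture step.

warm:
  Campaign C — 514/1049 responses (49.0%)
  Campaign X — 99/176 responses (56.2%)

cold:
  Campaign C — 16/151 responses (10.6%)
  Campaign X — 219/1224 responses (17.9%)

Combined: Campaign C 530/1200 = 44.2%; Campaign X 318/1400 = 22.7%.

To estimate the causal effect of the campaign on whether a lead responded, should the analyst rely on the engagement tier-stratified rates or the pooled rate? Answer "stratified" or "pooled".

pooled

Stratifying would compare campaigns among leads the campaigns themselves sorted into engagement tier groups — a form of selection on an intermediate. The unconditioned pooled rates give the total causal effect.
Pooled: Campaign C 44.2% vs Campaign X 22.7%; Campaign C is higher overall.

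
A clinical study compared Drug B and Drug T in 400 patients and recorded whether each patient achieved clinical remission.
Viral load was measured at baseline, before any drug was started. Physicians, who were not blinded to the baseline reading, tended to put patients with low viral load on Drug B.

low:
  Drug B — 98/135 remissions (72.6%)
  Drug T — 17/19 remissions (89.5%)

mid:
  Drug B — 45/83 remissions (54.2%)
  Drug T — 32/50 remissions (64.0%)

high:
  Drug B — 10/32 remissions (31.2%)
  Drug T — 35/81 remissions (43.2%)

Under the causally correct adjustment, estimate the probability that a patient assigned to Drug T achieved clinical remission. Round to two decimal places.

Viral load differs across drugs for reasons unrelated to any effect of the drug itself, and it separately predicts the outcome — a classic confounder. We must compare within viral load levels.
Standardising Drug T to the population viral load mix: 0.385·17/19 + 0.333·32/50 + 0.282·35/81 = 0.679.

0.68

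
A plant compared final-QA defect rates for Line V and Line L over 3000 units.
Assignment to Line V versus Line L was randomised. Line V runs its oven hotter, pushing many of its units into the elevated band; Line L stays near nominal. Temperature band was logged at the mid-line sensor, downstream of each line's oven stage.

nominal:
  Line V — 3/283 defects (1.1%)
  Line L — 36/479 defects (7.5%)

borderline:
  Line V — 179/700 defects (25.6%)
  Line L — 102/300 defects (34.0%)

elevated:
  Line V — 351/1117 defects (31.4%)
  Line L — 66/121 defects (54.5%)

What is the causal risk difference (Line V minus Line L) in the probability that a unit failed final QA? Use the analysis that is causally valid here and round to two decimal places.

The stratified and pooled comparisons disagree (Line V wins within each in-process temperature band; Line L wins overall), so the answer turns on the causal role of in-process temperature band.
In-process temperature band lies on the pathway line → in-process temperature band → outcome, so adjusting for it blocks the indirect effect. For the total causal effect of line, use the unadjusted pooled rates.
The causal difference is the pooled difference: 0.254 − 0.227 = +0.027.

+0.03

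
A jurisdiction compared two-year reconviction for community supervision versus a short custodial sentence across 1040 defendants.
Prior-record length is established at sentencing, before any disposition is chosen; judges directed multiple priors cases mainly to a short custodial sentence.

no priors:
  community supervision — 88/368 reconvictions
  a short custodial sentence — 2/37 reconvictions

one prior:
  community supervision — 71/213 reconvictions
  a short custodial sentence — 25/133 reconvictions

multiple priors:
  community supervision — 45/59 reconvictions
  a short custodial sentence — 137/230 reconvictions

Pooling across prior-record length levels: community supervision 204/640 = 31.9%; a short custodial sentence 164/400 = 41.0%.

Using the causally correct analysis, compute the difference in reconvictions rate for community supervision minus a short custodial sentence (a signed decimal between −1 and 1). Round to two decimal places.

+0.17

Within every prior-record length level a short custodial sentence has the lower rate, yet pooled community supervision does — Simpson's reversal.
Since prior-record length is a pre-existing factor (not a product of the disposition) and it affects the outcome on its own, it is a confounder. The stratified rates, not the pooled rate, identify the causal effect.
Adjusting over the population distribution of prior-record length: 0.389·(0.239−0.054) + 0.333·(0.333−0.188) + 0.278·(0.763−0.596) = +0.167.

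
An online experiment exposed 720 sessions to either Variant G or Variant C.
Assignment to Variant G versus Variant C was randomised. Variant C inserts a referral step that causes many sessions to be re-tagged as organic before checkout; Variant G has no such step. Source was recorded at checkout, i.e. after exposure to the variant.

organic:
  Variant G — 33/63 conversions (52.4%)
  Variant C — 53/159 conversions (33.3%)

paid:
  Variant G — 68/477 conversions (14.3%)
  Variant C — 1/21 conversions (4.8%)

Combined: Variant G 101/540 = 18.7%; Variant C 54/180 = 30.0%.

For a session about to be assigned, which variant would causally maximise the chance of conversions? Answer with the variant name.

Variant C

Variant G is higher inside every traffic source stratum but Variant C is higher in aggregate. Whether to stratify depends on how traffic source relates to the variant.
Traffic source lies on the pathway variant → traffic source → outcome, so adjusting for it blocks the indirect effect. For the total causal effect of variant, use the unadjusted pooled rates.
Pooled: Variant G 18.7% vs Variant C 30.0%; Variant C is higher overall.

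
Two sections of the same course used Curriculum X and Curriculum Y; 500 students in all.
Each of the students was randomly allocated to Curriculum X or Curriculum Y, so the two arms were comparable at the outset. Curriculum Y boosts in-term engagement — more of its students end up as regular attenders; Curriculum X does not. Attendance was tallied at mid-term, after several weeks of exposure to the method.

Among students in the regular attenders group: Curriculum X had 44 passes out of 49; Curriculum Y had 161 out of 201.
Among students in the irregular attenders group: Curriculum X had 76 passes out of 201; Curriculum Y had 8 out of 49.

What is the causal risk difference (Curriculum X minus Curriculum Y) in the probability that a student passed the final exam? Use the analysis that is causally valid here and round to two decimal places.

The stratified and pooled comparisons disagree (Curriculum X wins within each mid-term attendance; Curriculum Y wins overall), so the answer turns on the causal role of mid-term attendance.
Mid-term attendance is recorded after the teaching method and is itself shifted by it — it sits on the causal path from teaching method to outcome. Conditioning on a mediator would strip out part of the effect we want; the pooled comparison gives the total causal effect.
The causal difference is the pooled difference: 0.480 − 0.676 = -0.196.

-0.20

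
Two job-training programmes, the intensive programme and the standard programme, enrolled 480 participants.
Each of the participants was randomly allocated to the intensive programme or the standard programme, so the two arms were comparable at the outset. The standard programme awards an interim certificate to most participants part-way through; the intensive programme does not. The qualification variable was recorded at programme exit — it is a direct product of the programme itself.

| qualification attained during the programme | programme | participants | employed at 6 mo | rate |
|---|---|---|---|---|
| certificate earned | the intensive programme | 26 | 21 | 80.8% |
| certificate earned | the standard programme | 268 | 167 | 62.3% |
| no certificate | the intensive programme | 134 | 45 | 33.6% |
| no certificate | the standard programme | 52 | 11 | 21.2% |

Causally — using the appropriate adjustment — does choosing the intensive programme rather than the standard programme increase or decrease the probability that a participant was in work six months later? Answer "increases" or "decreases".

decreases

The stratified and pooled comparisons disagree (the intensive programme wins within each qualification attained during the programme; the standard programme wins overall), so the answer turns on the causal role of qualification attained during the programme.
Qualification attained during the programme lies on the pathway programme → qualification attained during the programme → outcome, so adjusting for it blocks the indirect effect. For the total causal effect of programme, use the unadjusted pooled rates.
Pooled: the intensive programme 41.2% vs the standard programme 55.6%; the standard programme is higher overall.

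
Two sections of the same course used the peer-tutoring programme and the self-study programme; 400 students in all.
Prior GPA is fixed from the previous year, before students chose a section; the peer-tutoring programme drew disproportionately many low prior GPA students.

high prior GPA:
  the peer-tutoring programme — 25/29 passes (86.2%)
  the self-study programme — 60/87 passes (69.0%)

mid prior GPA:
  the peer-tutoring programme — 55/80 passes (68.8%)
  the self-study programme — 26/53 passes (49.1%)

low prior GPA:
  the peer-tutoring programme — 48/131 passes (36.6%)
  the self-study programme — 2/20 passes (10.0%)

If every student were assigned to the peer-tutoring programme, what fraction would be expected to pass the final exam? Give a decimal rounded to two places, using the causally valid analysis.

The stratified and pooled comparisons disagree (the peer-tutoring programme wins within each prior GPA band; the self-study programme wins overall), so the answer turns on the causal role of prior GPA band.
Prior GPA band satisfies the back-door criterion: it is not a descendant of the teaching method, and it blocks the spurious path from teaching method to outcome. Adjusting for it (i.e., using the within-prior GPA band rates) gives the causal effect.
Standardising the peer-tutoring programme to the population prior GPA band mix: 0.290·25/29 + 0.333·55/80 + 0.378·48/131 = 0.617.

0.62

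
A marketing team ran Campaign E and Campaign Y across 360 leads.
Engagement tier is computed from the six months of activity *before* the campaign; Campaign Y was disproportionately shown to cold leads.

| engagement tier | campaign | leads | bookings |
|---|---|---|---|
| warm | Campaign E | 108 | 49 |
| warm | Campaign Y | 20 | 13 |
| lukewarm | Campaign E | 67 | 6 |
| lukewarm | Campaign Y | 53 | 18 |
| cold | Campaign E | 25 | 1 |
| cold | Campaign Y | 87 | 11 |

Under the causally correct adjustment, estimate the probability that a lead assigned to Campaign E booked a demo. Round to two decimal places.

0.20

Engagement tier is set before the campaign has any effect — it is not caused by the campaign — and it independently drives the outcome. That makes it a confounder, so the causal comparison is within engagement tier levels.
Standardising Campaign E to the population engagement tier mix: 0.356·49/108 + 0.333·6/67 + 0.311·1/25 = 0.204.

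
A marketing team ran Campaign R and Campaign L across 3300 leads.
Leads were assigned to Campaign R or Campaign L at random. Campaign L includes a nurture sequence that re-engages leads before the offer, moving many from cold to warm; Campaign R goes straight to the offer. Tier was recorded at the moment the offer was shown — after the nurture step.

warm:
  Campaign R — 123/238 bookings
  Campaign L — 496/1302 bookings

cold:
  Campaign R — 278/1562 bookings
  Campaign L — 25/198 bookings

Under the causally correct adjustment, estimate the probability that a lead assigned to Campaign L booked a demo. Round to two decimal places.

Campaign R is higher inside every engagement tier stratum but Campaign L is higher in aggregate. Whether to stratify depends on how engagement tier relates to the campaign.
Engagement tier is downstream of the campaign. One should not condition on a consequence of treatment, so the overall rates are the right comparison.
So P(outcome | do(Campaign L)) is just the pooled rate for Campaign L: 521/1500 = 0.347.

0.35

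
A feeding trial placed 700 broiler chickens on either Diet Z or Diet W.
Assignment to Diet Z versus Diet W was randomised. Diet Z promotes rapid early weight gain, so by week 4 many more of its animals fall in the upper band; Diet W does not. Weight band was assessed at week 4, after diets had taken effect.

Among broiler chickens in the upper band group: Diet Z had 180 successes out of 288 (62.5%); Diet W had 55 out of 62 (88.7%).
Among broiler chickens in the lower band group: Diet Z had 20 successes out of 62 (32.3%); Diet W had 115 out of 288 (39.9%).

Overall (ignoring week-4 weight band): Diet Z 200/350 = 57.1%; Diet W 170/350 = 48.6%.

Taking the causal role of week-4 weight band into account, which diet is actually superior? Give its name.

The stratified and pooled comparisons disagree (Diet W wins within each week-4 weight band; Diet Z wins overall), so the answer turns on the causal role of week-4 weight band.
Week-4 weight band here is a post-treatment variable shaped by the diet; conditioning on it would introduce bias rather than remove it. The overall comparison is the causal one.
Pooled: Diet Z 57.1% vs Diet W 48.6%; Diet Z is higher overall.

Diet Z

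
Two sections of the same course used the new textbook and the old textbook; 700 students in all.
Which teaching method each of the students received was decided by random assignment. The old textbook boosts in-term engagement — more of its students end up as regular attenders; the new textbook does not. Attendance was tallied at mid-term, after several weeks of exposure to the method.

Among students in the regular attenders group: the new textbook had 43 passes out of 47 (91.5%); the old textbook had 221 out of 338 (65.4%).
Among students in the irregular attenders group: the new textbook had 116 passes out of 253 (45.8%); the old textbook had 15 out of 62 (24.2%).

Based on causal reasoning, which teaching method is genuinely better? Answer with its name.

the old textbook

the new textbook is higher inside every mid-term attendance stratum but the old textbook is higher in aggregate. Whether to stratify depends on how mid-term attendance relates to the teaching method.
Stratifying would compare teaching methods among students the teaching methods themselves sorted into mid-term attendance groups — a form of selection on an intermediate. The unconditioned pooled rates give the total causal effect.
Pooled: the new textbook 53.0% vs the old textbook 59.0%; the old textbook is higher overall.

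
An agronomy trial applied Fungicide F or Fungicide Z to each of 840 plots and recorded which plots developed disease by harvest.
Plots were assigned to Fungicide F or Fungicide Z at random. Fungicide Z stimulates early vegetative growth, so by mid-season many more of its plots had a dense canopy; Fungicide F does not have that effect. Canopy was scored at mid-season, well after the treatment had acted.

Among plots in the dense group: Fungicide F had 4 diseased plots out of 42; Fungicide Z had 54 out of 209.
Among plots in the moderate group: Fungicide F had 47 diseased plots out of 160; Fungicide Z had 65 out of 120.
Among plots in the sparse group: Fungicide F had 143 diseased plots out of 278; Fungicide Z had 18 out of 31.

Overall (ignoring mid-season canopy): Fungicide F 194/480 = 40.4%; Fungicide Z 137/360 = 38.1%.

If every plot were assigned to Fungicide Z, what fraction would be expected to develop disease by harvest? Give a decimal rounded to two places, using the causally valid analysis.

0.38

The stratified and pooled comparisons disagree (Fungicide F wins within each mid-season canopy; Fungicide Z wins overall), so the answer turns on the causal role of mid-season canopy.
Stratifying would compare fungicides among plots the fungicides themselves sorted into mid-season canopy groups — a form of selection on an intermediate. The unconditioned pooled rates give the total causal effect.
So P(outcome | do(Fungicide Z)) is just the pooled rate for Fungicide Z: 137/360 = 0.381.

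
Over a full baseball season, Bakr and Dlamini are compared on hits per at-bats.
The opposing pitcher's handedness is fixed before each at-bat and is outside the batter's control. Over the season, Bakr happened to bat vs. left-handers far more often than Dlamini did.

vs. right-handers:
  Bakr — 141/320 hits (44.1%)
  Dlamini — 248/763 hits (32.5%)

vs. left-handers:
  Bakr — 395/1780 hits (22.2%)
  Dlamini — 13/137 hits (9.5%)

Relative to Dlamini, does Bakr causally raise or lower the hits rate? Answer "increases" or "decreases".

The imbalance in pitcher handedness arose from how at-bats were allocated, not from anything the player did; and pitcher handedness independently affects the outcome. The pooled gap is confounded — condition on pitcher handedness.
Within each level — vs. right-handers: 44.1% vs 32.5%; vs. left-handers: 22.2% vs 9.5% — Bakr is higher every time.

increases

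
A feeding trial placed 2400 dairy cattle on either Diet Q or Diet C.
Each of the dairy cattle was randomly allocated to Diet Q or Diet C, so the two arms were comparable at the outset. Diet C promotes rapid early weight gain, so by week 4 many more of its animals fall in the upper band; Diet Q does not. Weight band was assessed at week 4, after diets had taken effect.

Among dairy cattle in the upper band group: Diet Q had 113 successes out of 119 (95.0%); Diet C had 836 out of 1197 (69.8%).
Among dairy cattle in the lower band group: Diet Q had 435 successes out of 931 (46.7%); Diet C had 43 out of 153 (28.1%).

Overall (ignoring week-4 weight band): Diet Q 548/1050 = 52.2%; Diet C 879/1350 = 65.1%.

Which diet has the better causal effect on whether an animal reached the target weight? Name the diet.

Diet Q is higher inside every week-4 weight band stratum but Diet C is higher in aggregate. Whether to stratify depends on how week-4 weight band relates to the diet.
Week-4 weight band lies on the pathway diet → week-4 weight band → outcome, so adjusting for it blocks the indirect effect. For the total causal effect of diet, use the unadjusted pooled rates.
Pooled: Diet Q 52.2% vs Diet C 65.1%; Diet C is higher overall.

Diet C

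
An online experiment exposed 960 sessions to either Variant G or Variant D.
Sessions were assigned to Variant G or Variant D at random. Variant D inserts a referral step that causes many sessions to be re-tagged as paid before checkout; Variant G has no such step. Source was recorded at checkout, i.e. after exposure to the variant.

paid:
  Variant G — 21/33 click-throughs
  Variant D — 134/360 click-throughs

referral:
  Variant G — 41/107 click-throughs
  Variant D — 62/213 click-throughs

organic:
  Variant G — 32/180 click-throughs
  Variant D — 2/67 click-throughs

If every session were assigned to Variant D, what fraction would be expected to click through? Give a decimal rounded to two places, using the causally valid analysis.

The stratified and pooled comparisons disagree (Variant G wins within each traffic source; Variant D wins overall), so the answer turns on the causal role of traffic source.
Traffic source is recorded after the variant and is itself shifted by it — it sits on the causal path from variant to outcome. Conditioning on a mediator would strip out part of the effect we want; the pooled comparison gives the total causal effect.
So P(outcome | do(Variant D)) is just the pooled rate for Variant D: 198/640 = 0.309.

0.31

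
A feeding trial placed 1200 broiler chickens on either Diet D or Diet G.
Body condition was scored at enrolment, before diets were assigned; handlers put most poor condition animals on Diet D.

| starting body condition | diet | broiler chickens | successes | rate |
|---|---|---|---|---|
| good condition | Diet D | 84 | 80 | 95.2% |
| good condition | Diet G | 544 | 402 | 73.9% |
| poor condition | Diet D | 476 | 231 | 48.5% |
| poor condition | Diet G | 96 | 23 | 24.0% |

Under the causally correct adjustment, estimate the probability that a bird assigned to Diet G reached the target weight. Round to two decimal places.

Starting body condition is set before the diet has any effect — it is not caused by the diet — and it independently drives the outcome. That makes it a confounder, so the causal comparison is within starting body condition levels.
Standardising Diet G to the population starting body condition mix: 0.523·402/544 + 0.477·23/96 = 0.501.

0.50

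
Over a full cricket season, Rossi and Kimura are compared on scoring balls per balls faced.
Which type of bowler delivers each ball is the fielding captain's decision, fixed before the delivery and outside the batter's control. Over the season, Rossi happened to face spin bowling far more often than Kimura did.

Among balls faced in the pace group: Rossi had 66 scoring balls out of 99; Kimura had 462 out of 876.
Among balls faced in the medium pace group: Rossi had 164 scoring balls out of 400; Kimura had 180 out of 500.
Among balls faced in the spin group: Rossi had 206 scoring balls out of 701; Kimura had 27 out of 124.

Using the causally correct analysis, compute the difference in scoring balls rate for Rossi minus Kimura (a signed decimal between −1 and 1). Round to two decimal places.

Within every bowling type level Rossi has the higher rate, yet pooled Kimura does — Simpson's reversal.
Here bowling type is a common cause — it drives both which player a case falls under and the outcome. The crude comparison mixes populations; the stratum-specific rates are the causally relevant ones.
Adjusting over the population distribution of bowling type: 0.361·(0.667−0.527) + 0.333·(0.410−0.360) + 0.306·(0.294−0.218) = +0.090.

+0.09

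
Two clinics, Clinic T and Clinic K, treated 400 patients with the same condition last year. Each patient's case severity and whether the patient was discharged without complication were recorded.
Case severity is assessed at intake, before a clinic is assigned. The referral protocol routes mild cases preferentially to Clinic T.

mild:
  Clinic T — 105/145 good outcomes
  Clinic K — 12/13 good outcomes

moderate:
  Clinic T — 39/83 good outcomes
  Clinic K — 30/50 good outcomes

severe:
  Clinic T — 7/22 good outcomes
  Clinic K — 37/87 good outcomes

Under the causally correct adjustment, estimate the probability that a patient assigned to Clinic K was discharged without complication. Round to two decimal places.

0.68

Clinic K is higher inside every case severity stratum but Clinic T is higher in aggregate. Whether to stratify depends on how case severity relates to the clinic.
Case severity differs across clinics for reasons unrelated to any effect of the clinic itself, and it separately predicts the outcome — a classic confounder. We must compare within case severity levels.
Standardising Clinic K to the population case severity mix: 0.395·12/13 + 0.333·30/50 + 0.273·37/87 = 0.680.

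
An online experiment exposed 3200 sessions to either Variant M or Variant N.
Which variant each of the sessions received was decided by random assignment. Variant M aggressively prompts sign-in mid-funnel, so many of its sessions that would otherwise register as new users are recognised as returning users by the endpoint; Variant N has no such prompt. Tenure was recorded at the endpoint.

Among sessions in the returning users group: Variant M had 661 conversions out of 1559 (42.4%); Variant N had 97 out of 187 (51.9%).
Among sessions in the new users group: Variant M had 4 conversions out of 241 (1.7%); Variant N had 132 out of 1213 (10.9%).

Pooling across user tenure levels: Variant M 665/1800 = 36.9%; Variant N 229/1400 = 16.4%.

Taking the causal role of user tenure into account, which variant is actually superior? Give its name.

Variant M

User tenure is recorded after the variant and is itself shifted by it — it sits on the causal path from variant to outcome. Conditioning on a mediator would strip out part of the effect we want; the pooled comparison gives the total causal effect.
Pooled: Variant M 36.9% vs Variant N 16.4%; Variant M is higher overall.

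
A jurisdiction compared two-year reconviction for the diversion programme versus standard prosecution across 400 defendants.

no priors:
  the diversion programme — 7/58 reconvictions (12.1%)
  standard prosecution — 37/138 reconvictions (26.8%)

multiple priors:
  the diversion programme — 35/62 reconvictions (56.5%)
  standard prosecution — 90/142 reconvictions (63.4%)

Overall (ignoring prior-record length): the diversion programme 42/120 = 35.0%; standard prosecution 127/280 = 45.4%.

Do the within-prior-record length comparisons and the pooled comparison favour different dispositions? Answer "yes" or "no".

Within each prior-record length level (no priors 12.1% vs 26.8%; multiple priors 56.5% vs 63.4%), the diversion programme has the lower rate every time. Pooled: 35.0% vs 45.4% — the diversion programme has the lower rate overall. They agree.

no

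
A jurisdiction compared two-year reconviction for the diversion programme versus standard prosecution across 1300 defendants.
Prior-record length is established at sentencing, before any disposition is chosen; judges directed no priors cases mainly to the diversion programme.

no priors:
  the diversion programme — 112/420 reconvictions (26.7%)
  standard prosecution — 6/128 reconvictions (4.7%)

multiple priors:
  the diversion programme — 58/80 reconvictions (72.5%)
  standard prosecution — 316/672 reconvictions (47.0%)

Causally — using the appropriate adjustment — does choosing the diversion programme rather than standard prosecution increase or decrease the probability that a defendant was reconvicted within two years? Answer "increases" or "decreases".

The imbalance in prior-record length arose from how defendants were allocated, not from anything the disposition did; and prior-record length independently affects the outcome. The pooled gap is confounded — condition on prior-record length.
Within each level — no priors: 26.7% vs 4.7%; multiple priors: 72.5% vs 47.0% — standard prosecution is lower every time.

increases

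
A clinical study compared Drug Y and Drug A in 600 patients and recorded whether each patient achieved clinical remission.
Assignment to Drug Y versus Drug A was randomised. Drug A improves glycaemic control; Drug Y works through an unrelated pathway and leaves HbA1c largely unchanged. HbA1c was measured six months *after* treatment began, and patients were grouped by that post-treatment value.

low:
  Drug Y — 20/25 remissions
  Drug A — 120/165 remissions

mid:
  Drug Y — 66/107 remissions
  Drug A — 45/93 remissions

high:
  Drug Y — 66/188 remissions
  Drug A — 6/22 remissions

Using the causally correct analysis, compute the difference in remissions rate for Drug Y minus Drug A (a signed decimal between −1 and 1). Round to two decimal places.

HbA1c lies on the pathway drug → HbA1c → outcome, so adjusting for it blocks the indirect effect. For the total causal effect of drug, use the unadjusted pooled rates.
The causal difference is the pooled difference: 0.475 − 0.611 = -0.136.

-0.14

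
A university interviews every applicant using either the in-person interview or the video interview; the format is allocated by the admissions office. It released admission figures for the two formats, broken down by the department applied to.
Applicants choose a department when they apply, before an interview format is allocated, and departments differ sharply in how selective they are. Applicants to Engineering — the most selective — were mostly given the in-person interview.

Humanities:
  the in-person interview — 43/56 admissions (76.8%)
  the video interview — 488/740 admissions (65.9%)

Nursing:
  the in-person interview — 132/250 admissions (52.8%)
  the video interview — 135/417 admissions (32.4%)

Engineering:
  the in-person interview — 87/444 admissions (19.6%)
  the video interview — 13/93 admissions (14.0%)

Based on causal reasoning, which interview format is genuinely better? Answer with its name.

The department-specific comparison favours the in-person interview throughout, but the pooled figures favour the video interview. The question is whether to condition on department.
Department is set before the interview format has any effect — it is not caused by the interview format — and it independently drives the outcome. That makes it a confounder, so the causal comparison is within department levels.
Within each level — Humanities: 76.8% vs 65.9%; Nursing: 52.8% vs 32.4%; Engineering: 19.6% vs 14.0% — the in-person interview is higher every time.

the in-person interview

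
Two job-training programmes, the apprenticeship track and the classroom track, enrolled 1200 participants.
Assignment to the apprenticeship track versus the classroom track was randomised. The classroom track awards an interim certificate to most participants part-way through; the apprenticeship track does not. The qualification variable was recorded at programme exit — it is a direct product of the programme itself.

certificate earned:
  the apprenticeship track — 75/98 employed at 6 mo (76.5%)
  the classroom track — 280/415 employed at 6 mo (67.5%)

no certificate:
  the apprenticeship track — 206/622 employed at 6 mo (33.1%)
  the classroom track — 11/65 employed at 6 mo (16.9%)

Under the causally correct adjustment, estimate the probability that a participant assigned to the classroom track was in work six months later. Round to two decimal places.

The stratified and pooled comparisons disagree (the apprenticeship track wins within each qualification attained during the programme; the classroom track wins overall), so the answer turns on the causal role of qualification attained during the programme.
The distribution of qualification attained during the programme is itself part of what the programme does — it is an intermediate outcome. Holding it fixed would remove that part of the effect; the total effect is the pooled difference.
So P(outcome | do(the classroom track)) is just the pooled rate for the classroom track: 291/480 = 0.606.

0.61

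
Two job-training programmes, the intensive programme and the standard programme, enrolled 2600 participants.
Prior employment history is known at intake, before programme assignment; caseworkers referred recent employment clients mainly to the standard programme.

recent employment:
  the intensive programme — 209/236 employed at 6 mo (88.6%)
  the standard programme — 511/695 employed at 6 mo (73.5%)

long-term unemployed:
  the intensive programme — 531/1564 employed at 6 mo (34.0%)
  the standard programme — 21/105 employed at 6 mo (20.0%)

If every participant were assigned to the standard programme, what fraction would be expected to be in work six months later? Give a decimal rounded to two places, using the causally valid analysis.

0.39

The stratified and pooled comparisons disagree (the intensive programme wins within each prior employment history; the standard programme wins overall), so the answer turns on the causal role of prior employment history.
Here prior employment history is a common cause — it drives both which programme a case falls under and the outcome. The crude comparison mixes populations; the stratum-specific rates are the causally relevant ones.
Standardising the standard programme to the population prior employment history mix: 0.358·511/695 + 0.642·21/105 = 0.392.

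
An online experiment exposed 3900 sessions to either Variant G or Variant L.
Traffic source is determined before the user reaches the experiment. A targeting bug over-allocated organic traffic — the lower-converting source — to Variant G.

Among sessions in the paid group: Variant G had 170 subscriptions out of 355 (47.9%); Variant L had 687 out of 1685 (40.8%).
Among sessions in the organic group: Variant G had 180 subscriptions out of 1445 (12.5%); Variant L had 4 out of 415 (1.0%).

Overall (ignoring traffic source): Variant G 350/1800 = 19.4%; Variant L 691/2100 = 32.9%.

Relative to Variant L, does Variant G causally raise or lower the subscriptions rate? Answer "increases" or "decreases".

increases

The traffic source-specific comparison favours Variant G throughout, but the pooled figures favour Variant L. The question is whether to condition on traffic source.
Nothing the variant does changes traffic source; the imbalance is an allocation artefact. With traffic source also predicting the outcome, the pooled figure is confounded, and the within-stratum comparison is the causal one.
Within each level — paid: 47.9% vs 40.8%; organic: 12.5% vs 1.0% — Variant G is higher every time.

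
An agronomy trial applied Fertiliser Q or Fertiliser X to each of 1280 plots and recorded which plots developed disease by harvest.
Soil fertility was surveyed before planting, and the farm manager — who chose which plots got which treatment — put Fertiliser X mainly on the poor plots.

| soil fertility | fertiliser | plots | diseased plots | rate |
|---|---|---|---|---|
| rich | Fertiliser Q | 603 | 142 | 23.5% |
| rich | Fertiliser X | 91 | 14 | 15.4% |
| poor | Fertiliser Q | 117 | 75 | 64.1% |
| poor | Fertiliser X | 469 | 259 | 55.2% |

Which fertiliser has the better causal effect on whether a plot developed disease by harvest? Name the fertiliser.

Fertiliser X is lower inside every soil fertility stratum but Fertiliser Q is lower in aggregate. Whether to stratify depends on how soil fertility relates to the fertiliser.
Here soil fertility is a common cause — it drives both which fertiliser a case falls under and the outcome. The crude comparison mixes populations; the stratum-specific rates are the causally relevant ones.
Within each level — rich: 23.5% vs 15.4%; poor: 64.1% vs 55.2% — Fertiliser X is lower every time.

Fertiliser X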